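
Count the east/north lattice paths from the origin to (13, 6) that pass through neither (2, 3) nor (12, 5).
Number of paths = 12436

Inclusion–exclusion. Total paths: C(19, 13) = 27132. Through P₁: C(5, 2)·C(14, 11) = 3640. Through P₂: C(17, 12)·C(2, 1) = 12376. Since P₁ is strictly southwest of P₂, a monotone path through both must visit P₁ then P₂; paths through both = C(5, 2)·C(12, 10)·C(2, 1) = 1320. Avoid both = 27132 − 3640 − 12376 + 1320 = 12436.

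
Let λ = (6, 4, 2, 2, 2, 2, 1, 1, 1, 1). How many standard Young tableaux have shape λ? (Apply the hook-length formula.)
# SYT of shape (6, 4, 2, 2, 2, 2, 1, 1, 1, 1) = 640179540

Hook-length formula: f^λ = n! / Π hook(c), product over all cells c of the Young diagram. For λ = (6, 4, 2, 2, 2, 2, 1, 1, 1, 1), n = 22 boxes. Hook lengths by row (left-to-right, top-to-bottom): [15, 10, 5, 4, 2, 1]; [12, 7, 2, 1]; [9, 4]; [8, 3]; [7, 2]; [6, 1]; [4]; [3]; [2]; [1]. Product of hooks = 1755758592000. So f^λ = 22! / 1755758592000 = 1124000727777607680000 / 1755758592000 = 640179540.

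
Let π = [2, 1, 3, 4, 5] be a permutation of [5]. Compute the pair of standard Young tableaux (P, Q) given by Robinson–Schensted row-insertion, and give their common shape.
P = [1, 3, 4, 5] / [2];  Q = [1, 3, 4, 5] / [2];  common shape = (4, 1)

Row-insert the values π_1, π_2, … into P one at a time, bumping the leftmost entry strictly greater than the inserted value down to the next row. The recording tableau Q records, in position (i, j), the step at which that cell was added to P.
  Insert 2 (step 1): P = [2];  Q = [1]
  Insert 1 (step 2): P = [1] / [2];  Q = [1] / [2]
  Insert 3 (step 3): P = [1, 3] / [2];  Q = [1, 3] / [2]
  Insert 4 (step 4): P = [1, 3, 4] / [2];  Q = [1, 3, 4] / [2]
  Insert 5 (step 5): P = [1, 3, 4, 5] / [2];  Q = [1, 3, 4, 5] / [2]
Final shape: (4, 1).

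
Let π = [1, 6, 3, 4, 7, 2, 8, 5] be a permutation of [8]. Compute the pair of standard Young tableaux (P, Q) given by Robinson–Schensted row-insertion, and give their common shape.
P = [1, 2, 4, 5, 8] / [3, 7] / [6];  Q = [1, 2, 4, 5, 7] / [3, 8] / [6];  common shape = (5, 2, 1)

Row-insert the values π_1, π_2, … into P one at a time, bumping the leftmost entry strictly greater than the inserted value down to the next row. The recording tableau Q records, in position (i, j), the step at which that cell was added to P.
  Insert 1 (step 1): P = [1];  Q = [1]
  Insert 6 (step 2): P = [1, 6];  Q = [1, 2]
  Insert 3 (step 3): P = [1, 3] / [6];  Q = [1, 2] / [3]
  Insert 4 (step 4): P = [1, 3, 4] / [6];  Q = [1, 2, 4] / [3]
  Insert 7 (step 5): P = [1, 3, 4, 7] / [6];  Q = [1, 2, 4, 5] / [3]
  Insert 2 (step 6): P = [1, 2, 4, 7] / [3] / [6];  Q = [1, 2, 4, 5] / [3] / [6]
  Insert 8 (step 7): P = [1, 2, 4, 7, 8] / [3] / [6];  Q = [1, 2, 4, 5, 7] / [3] / [6]
  Insert 5 (step 8): P = [1, 2, 4, 5, 8] / [3, 7] / [6];  Q = [1, 2, 4, 5, 7] / [3, 8] / [6]
Final shape: (5, 2, 1).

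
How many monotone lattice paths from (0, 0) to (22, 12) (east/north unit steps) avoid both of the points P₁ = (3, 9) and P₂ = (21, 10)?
Number of paths = 414971285

Inclusion–exclusion. Total paths: C(34, 22) = 548354040. Through P₁: C(12, 3)·C(22, 19) = 338800. Through P₂: C(31, 21)·C(3, 1) = 133056495. Since P₁ is strictly southwest of P₂, a monotone path through both must visit P₁ then P₂; paths through both = C(12, 3)·C(19, 18)·C(3, 1) = 12540. Avoid both = 548354040 − 338800 − 133056495 + 12540 = 414971285.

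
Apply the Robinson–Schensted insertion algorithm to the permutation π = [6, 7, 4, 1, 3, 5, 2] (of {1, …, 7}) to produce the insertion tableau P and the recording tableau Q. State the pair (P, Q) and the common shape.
P = [1, 2, 5] / [3, 7] / [4] / [6];  Q = [1, 2, 6] / [3, 5] / [4] / [7];  common shape = (3, 2, 1, 1)

Row-insert the values π_1, π_2, … into P one at a time, bumping the leftmost entry strictly greater than the inserted value down to the next row. The recording tableau Q records, in position (i, j), the step at which that cell was added to P.
  Insert 6 (step 1): P = [6];  Q = [1]
  Insert 7 (step 2): P = [6, 7];  Q = [1, 2]
  Insert 4 (step 3): P = [4, 7] / [6];  Q = [1, 2] / [3]
  Insert 1 (step 4): P = [1, 7] / [4] / [6];  Q = [1, 2] / [3] / [4]
  Insert 3 (step 5): P = [1, 3] / [4, 7] / [6];  Q = [1, 2] / [3, 5] / [4]
  Insert 5 (step 6): P = [1, 3, 5] / [4, 7] / [6];  Q = [1, 2, 6] / [3, 5] / [4]
  Insert 2 (step 7): P = [1, 2, 5] / [3, 7] / [4] / [6];  Q = [1, 2, 6] / [3, 5] / [4] / [7]
Final shape: (3, 2, 1, 1).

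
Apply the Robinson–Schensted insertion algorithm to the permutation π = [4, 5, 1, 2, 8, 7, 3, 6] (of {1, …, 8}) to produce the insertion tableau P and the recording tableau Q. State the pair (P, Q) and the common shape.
P = [1, 2, 3, 6] / [4, 5, 7] / [8];  Q = [1, 2, 5, 8] / [3, 4, 6] / [7];  common shape = (4, 3, 1)

Row-insert the values π_1, π_2, … into P one at a time, bumping the leftmost entry strictly greater than the inserted value down to the next row. The recording tableau Q records, in position (i, j), the step at which that cell was added to P.
  Insert 4 (step 1): P = [4];  Q = [1]
  Insert 5 (step 2): P = [4, 5];  Q = [1, 2]
  Insert 1 (step 3): P = [1, 5] / [4];  Q = [1, 2] / [3]
  Insert 2 (step 4): P = [1, 2] / [4, 5];  Q = [1, 2] / [3, 4]
  Insert 8 (step 5): P = [1, 2, 8] / [4, 5];  Q = [1, 2, 5] / [3, 4]
  Insert 7 (step 6): P = [1, 2, 7] / [4, 5, 8];  Q = [1, 2, 5] / [3, 4, 6]
  Insert 3 (step 7): P = [1, 2, 3] / [4, 5, 7] / [8];  Q = [1, 2, 5] / [3, 4, 6] / [7]
  Insert 6 (step 8): P = [1, 2, 3, 6] / [4, 5, 7] / [8];  Q = [1, 2, 5, 8] / [3, 4, 6] / [7]
Final shape: (4, 3, 1).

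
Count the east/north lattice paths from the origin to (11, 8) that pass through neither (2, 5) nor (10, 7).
Number of paths = 33956

Inclusion–exclusion. Total paths: C(19, 11) = 75582. Through P₁: C(7, 2)·C(12, 9) = 4620. Through P₂: C(17, 10)·C(2, 1) = 38896. Since P₁ is strictly southwest of P₂, a monotone path through both must visit P₁ then P₂; paths through both = C(7, 2)·C(10, 8)·C(2, 1) = 1890. Avoid both = 75582 − 4620 − 38896 + 1890 = 33956.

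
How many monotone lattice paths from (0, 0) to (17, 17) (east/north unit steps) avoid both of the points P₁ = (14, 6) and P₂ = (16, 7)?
Number of paths = 2318079933

Inclusion–exclusion. Total paths: C(34, 17) = 2333606220. Through P₁: C(20, 14)·C(14, 3) = 14108640. Through P₂: C(23, 16)·C(11, 1) = 2696727. Since P₁ is strictly southwest of P₂, a monotone path through both must visit P₁ then P₂; paths through both = C(20, 14)·C(3, 2)·C(11, 1) = 1279080. Avoid both = 2333606220 − 14108640 − 2696727 + 1279080 = 2318079933.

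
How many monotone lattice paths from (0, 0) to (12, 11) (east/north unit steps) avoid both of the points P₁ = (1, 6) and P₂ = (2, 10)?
Number of paths = 1321161

Inclusion–exclusion. Total paths: C(23, 12) = 1352078. Through P₁: C(7, 1)·C(16, 11) = 30576. Through P₂: C(12, 2)·C(11, 10) = 726. Since P₁ is strictly southwest of P₂, a monotone path through both must visit P₁ then P₂; paths through both = C(7, 1)·C(5, 1)·C(11, 10) = 385. Avoid both = 1352078 − 30576 − 726 + 385 = 1321161.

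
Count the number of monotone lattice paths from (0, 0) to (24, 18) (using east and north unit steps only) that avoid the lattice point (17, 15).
Number of paths = 285810394650

Total paths from (0, 0) to (24, 18): C(42, 24) = 353697121050. Paths through (17, 15): (paths (0, 0) → (17, 15)) × (paths (17, 15) → (24, 18)) = C(32, 17) · C(10, 7) = 565722720 · 120 = 67886726400. Avoidance count = 353697121050 − 67886726400 = 285810394650.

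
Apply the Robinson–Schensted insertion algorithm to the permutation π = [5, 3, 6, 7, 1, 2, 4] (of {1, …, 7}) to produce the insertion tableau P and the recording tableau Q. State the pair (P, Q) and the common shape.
P = [1, 2, 4] / [3, 6, 7] / [5];  Q = [1, 3, 4] / [2, 6, 7] / [5];  common shape = (3, 3, 1)

Row-insert the values π_1, π_2, … into P one at a time, bumping the leftmost entry strictly greater than the inserted value down to the next row. The recording tableau Q records, in position (i, j), the step at which that cell was added to P.
  Insert 5 (step 1): P = [5];  Q = [1]
  Insert 3 (step 2): P = [3] / [5];  Q = [1] / [2]
  Insert 6 (step 3): P = [3, 6] / [5];  Q = [1, 3] / [2]
  Insert 7 (step 4): P = [3, 6, 7] / [5];  Q = [1, 3, 4] / [2]
  Insert 1 (step 5): P = [1, 6, 7] / [3] / [5];  Q = [1, 3, 4] / [2] / [5]
  Insert 2 (step 6): P = [1, 2, 7] / [3, 6] / [5];  Q = [1, 3, 4] / [2, 6] / [5]
  Insert 4 (step 7): P = [1, 2, 4] / [3, 6, 7] / [5];  Q = [1, 3, 4] / [2, 6, 7] / [5]
Final shape: (3, 3, 1).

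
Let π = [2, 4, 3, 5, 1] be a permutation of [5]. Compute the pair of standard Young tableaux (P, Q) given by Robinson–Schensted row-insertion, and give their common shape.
P = [1, 3, 5] / [2] / [4];  Q = [1, 2, 4] / [3] / [5];  common shape = (3, 1, 1)

Row-insert the values π_1, π_2, … into P one at a time, bumping the leftmost entry strictly greater than the inserted value down to the next row. The recording tableau Q records, in position (i, j), the step at which that cell was added to P.
  Insert 2 (step 1): P = [2];  Q = [1]
  Insert 4 (step 2): P = [2, 4];  Q = [1, 2]
  Insert 3 (step 3): P = [2, 3] / [4];  Q = [1, 2] / [3]
  Insert 5 (step 4): P = [2, 3, 5] / [4];  Q = [1, 2, 4] / [3]
  Insert 1 (step 5): P = [1, 3, 5] / [2] / [4];  Q = [1, 2, 4] / [3] / [5]
Final shape: (3, 1, 1).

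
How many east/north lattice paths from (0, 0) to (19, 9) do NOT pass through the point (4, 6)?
Number of paths = 6735540

Total paths from (0, 0) to (19, 9): C(28, 19) = 6906900. Paths through (4, 6): (paths (0, 0) → (4, 6)) × (paths (4, 6) → (19, 9)) = C(10, 4) · C(18, 15) = 210 · 816 = 171360. Avoidance count = 6906900 − 171360 = 6735540.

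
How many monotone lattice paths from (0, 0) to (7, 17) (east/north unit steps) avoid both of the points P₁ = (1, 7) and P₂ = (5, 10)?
Number of paths = 184012

Inclusion–exclusion. Total paths: C(24, 7) = 346104. Through P₁: C(8, 1)·C(16, 6) = 64064. Through P₂: C(15, 5)·C(9, 2) = 108108. Since P₁ is strictly southwest of P₂, a monotone path through both must visit P₁ then P₂; paths through both = C(8, 1)·C(7, 4)·C(9, 2) = 10080. Avoid both = 346104 − 64064 − 108108 + 10080 = 184012.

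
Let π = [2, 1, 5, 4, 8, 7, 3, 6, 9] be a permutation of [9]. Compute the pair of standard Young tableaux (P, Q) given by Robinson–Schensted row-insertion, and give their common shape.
P = [1, 3, 6, 9] / [2, 4, 7] / [5, 8];  Q = [1, 3, 5, 9] / [2, 4, 6] / [7, 8];  common shape = (4, 3, 2)

Row-insert the values π_1, π_2, … into P one at a time, bumping the leftmost entry strictly greater than the inserted value down to the next row. The recording tableau Q records, in position (i, j), the step at which that cell was added to P.
  Insert 2 (step 1): P = [2];  Q = [1]
  Insert 1 (step 2): P = [1] / [2];  Q = [1] / [2]
  Insert 5 (step 3): P = [1, 5] / [2];  Q = [1, 3] / [2]
  Insert 4 (step 4): P = [1, 4] / [2, 5];  Q = [1, 3] / [2, 4]
  Insert 8 (step 5): P = [1, 4, 8] / [2, 5];  Q = [1, 3, 5] / [2, 4]
  Insert 7 (step 6): P = [1, 4, 7] / [2, 5, 8];  Q = [1, 3, 5] / [2, 4, 6]
  Insert 3 (step 7): P = [1, 3, 7] / [2, 4, 8] / [5];  Q = [1, 3, 5] / [2, 4, 6] / [7]
  Insert 6 (step 8): P = [1, 3, 6] / [2, 4, 7] / [5, 8];  Q = [1, 3, 5] / [2, 4, 6] / [7, 8]
  Insert 9 (step 9): P = [1, 3, 6, 9] / [2, 4, 7] / [5, 8];  Q = [1, 3, 5, 9] / [2, 4, 6] / [7, 8]
Final shape: (4, 3, 2).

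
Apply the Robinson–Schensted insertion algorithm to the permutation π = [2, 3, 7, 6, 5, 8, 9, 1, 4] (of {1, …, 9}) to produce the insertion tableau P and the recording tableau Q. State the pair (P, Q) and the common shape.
P = [1, 3, 4, 8, 9] / [2, 5] / [6] / [7];  Q = [1, 2, 3, 6, 7] / [4, 9] / [5] / [8];  common shape = (5, 2, 1, 1)

Row-insert the values π_1, π_2, … into P one at a time, bumping the leftmost entry strictly greater than the inserted value down to the next row. The recording tableau Q records, in position (i, j), the step at which that cell was added to P.
  Insert 2 (step 1): P = [2];  Q = [1]
  Insert 3 (step 2): P = [2, 3];  Q = [1, 2]
  Insert 7 (step 3): P = [2, 3, 7];  Q = [1, 2, 3]
  Insert 6 (step 4): P = [2, 3, 6] / [7];  Q = [1, 2, 3] / [4]
  Insert 5 (step 5): P = [2, 3, 5] / [6] / [7];  Q = [1, 2, 3] / [4] / [5]
  Insert 8 (step 6): P = [2, 3, 5, 8] / [6] / [7];  Q = [1, 2, 3, 6] / [4] / [5]
  Insert 9 (step 7): P = [2, 3, 5, 8, 9] / [6] / [7];  Q = [1, 2, 3, 6, 7] / [4] / [5]
  Insert 1 (step 8): P = [1, 3, 5, 8, 9] / [2] / [6] / [7];  Q = [1, 2, 3, 6, 7] / [4] / [5] / [8]
  Insert 4 (step 9): P = [1, 3, 4, 8, 9] / [2, 5] / [6] / [7];  Q = [1, 2, 3, 6, 7] / [4, 9] / [5] / [8]
Final shape: (5, 2, 1, 1).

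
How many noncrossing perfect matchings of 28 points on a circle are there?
C_14 = 2674440

These noncrossing handshakes are counted by the Catalan number C_n = (1/(n + 1)) · C(2n, n). For n = 14: C_14 = (1/15) · C(28, 14) = 40116600/15 = 2674440.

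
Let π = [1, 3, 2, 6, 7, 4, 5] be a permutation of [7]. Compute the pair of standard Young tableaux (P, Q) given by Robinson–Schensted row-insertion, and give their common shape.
P = [1, 2, 4, 5] / [3, 6, 7];  Q = [1, 2, 4, 5] / [3, 6, 7];  common shape = (4, 3)

Row-insert the values π_1, π_2, … into P one at a time, bumping the leftmost entry strictly greater than the inserted value down to the next row. The recording tableau Q records, in position (i, j), the step at which that cell was added to P.
  Insert 1 (step 1): P = [1];  Q = [1]
  Insert 3 (step 2): P = [1, 3];  Q = [1, 2]
  Insert 2 (step 3): P = [1, 2] / [3];  Q = [1, 2] / [3]
  Insert 6 (step 4): P = [1, 2, 6] / [3];  Q = [1, 2, 4] / [3]
  Insert 7 (step 5): P = [1, 2, 6, 7] / [3];  Q = [1, 2, 4, 5] / [3]
  Insert 4 (step 6): P = [1, 2, 4, 7] / [3, 6];  Q = [1, 2, 4, 5] / [3, 6]
  Insert 5 (step 7): P = [1, 2, 4, 5] / [3, 6, 7];  Q = [1, 2, 4, 5] / [3, 6, 7]
Final shape: (4, 3).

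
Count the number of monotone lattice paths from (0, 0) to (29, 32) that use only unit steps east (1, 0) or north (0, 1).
Number of paths = 218169540588403635

A monotone lattice path from (0, 0) to (29, 32) consists of 29 east steps and 32 north steps in some order, so it is determined by which 29 of the 61 steps are east. The count is C(61, 29) = 218169540588403635.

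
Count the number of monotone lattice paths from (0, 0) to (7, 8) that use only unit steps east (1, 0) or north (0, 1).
Number of paths = 6435

A monotone lattice path from (0, 0) to (7, 8) consists of 7 east steps and 8 north steps in some order, so it is determined by which 7 of the 15 steps are east. The count is C(15, 7) = 6435.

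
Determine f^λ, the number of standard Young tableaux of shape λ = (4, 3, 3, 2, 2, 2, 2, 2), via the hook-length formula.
# SYT of shape (4, 3, 3, 2, 2, 2, 2, 2) = 7936110

Hook-length formula: f^λ = n! / Π hook(c), product over all cells c of the Young diagram. For λ = (4, 3, 3, 2, 2, 2, 2, 2), n = 20 boxes. Hook lengths by row (left-to-right, top-to-bottom): [11, 10, 4, 1]; [9, 8, 2]; [8, 7, 1]; [6, 5]; [5, 4]; [4, 3]; [3, 2]; [2, 1]. Product of hooks = 306561024000. So f^λ = 20! / 306561024000 = 2432902008176640000 / 306561024000 = 7936110.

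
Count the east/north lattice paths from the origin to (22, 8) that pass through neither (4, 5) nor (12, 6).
Number of paths = 4534965

Inclusion–exclusion. Total paths: C(30, 22) = 5852925. Through P₁: C(9, 4)·C(21, 18) = 167580. Through P₂: C(18, 12)·C(12, 10) = 1225224. Since P₁ is strictly southwest of P₂, a monotone path through both must visit P₁ then P₂; paths through both = C(9, 4)·C(9, 8)·C(12, 10) = 74844. Avoid both = 5852925 − 167580 − 1225224 + 74844 = 4534965.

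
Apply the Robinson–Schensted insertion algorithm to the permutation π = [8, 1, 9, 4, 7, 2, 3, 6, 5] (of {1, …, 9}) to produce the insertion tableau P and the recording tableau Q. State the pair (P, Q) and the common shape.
P = [1, 2, 3, 5] / [4, 6] / [7, 9] / [8];  Q = [1, 3, 5, 8] / [2, 4] / [6, 7] / [9];  common shape = (4, 2, 2, 1)

Row-insert the values π_1, π_2, … into P one at a time, bumping the leftmost entry strictly greater than the inserted value down to the next row. The recording tableau Q records, in position (i, j), the step at which that cell was added to P.
  Insert 8 (step 1): P = [8];  Q = [1]
  Insert 1 (step 2): P = [1] / [8];  Q = [1] / [2]
  Insert 9 (step 3): P = [1, 9] / [8];  Q = [1, 3] / [2]
  Insert 4 (step 4): P = [1, 4] / [8, 9];  Q = [1, 3] / [2, 4]
  Insert 7 (step 5): P = [1, 4, 7] / [8, 9];  Q = [1, 3, 5] / [2, 4]
  Insert 2 (step 6): P = [1, 2, 7] / [4, 9] / [8];  Q = [1, 3, 5] / [2, 4] / [6]
  Insert 3 (step 7): P = [1, 2, 3] / [4, 7] / [8, 9];  Q = [1, 3, 5] / [2, 4] / [6, 7]
  Insert 6 (step 8): P = [1, 2, 3, 6] / [4, 7] / [8, 9];  Q = [1, 3, 5, 8] / [2, 4] / [6, 7]
  Insert 5 (step 9): P = [1, 2, 3, 5] / [4, 6] / [7, 9] / [8];  Q = [1, 3, 5, 8] / [2, 4] / [6, 7] / [9]
Final shape: (4, 2, 2, 1).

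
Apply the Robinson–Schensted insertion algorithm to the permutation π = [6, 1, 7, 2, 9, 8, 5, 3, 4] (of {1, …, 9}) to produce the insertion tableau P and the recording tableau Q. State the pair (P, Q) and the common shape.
P = [1, 2, 3, 4] / [5, 7, 8] / [6] / [9];  Q = [1, 3, 5, 9] / [2, 4, 6] / [7] / [8];  common shape = (4, 3, 1, 1)

Row-insert the values π_1, π_2, … into P one at a time, bumping the leftmost entry strictly greater than the inserted value down to the next row. The recording tableau Q records, in position (i, j), the step at which that cell was added to P.
  Insert 6 (step 1): P = [6];  Q = [1]
  Insert 1 (step 2): P = [1] / [6];  Q = [1] / [2]
  Insert 7 (step 3): P = [1, 7] / [6];  Q = [1, 3] / [2]
  Insert 2 (step 4): P = [1, 2] / [6, 7];  Q = [1, 3] / [2, 4]
  Insert 9 (step 5): P = [1, 2, 9] / [6, 7];  Q = [1, 3, 5] / [2, 4]
  Insert 8 (step 6): P = [1, 2, 8] / [6, 7, 9];  Q = [1, 3, 5] / [2, 4, 6]
  Insert 5 (step 7): P = [1, 2, 5] / [6, 7, 8] / [9];  Q = [1, 3, 5] / [2, 4, 6] / [7]
  Insert 3 (step 8): P = [1, 2, 3] / [5, 7, 8] / [6] / [9];  Q = [1, 3, 5] / [2, 4, 6] / [7] / [8]
  Insert 4 (step 9): P = [1, 2, 3, 4] / [5, 7, 8] / [6] / [9];  Q = [1, 3, 5, 9] / [2, 4, 6] / [7] / [8]
Final shape: (4, 3, 1, 1).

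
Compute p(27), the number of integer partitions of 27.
p(27) = 3010

Compute p(n) via the recurrence p(n, m) = p(n, m−1) + p(n−m, m), where p(n, m) counts partitions of n with all parts ≤ m and p(n) = p(n, n). The base cases are p(0, m) = 1 and p(n, 0) = 0 for n > 0. Filling the table yields p(27) = 3010. (Euler's pentagonal recurrence is an alternative.)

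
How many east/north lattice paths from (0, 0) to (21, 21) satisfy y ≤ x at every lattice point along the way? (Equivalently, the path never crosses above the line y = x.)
Number of paths = 24466267020

By the reflection principle (André's argument), the number of monotone paths to (21, 21) with n ≤ m that never go above y = x is C(42, 21) − C(42, 22) = 538257874440 − 513791607420 = 24466267020.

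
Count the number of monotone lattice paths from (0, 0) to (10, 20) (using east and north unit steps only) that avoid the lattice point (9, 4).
Number of paths = 30032860

Total paths from (0, 0) to (10, 20): C(30, 10) = 30045015. Paths through (9, 4): (paths (0, 0) → (9, 4)) × (paths (9, 4) → (10, 20)) = C(13, 9) · C(17, 1) = 715 · 17 = 12155. Avoidance count = 30045015 − 12155 = 30032860.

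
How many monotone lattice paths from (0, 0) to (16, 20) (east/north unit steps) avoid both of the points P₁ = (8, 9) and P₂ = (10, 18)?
Number of paths = 5140464010

Inclusion–exclusion. Total paths: C(36, 16) = 7307872110. Through P₁: C(17, 8)·C(19, 8) = 1837398420. Through P₂: C(28, 10)·C(8, 6) = 367447080. Since P₁ is strictly southwest of P₂, a monotone path through both must visit P₁ then P₂; paths through both = C(17, 8)·C(11, 2)·C(8, 6) = 37437400. Avoid both = 7307872110 − 1837398420 − 367447080 + 37437400 = 5140464010.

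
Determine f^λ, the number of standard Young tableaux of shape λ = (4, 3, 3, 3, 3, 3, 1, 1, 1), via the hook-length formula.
# SYT of shape (4, 3, 3, 3, 3, 3, 1, 1, 1) = 106696590

Hook-length formula: f^λ = n! / Π hook(c), product over all cells c of the Young diagram. For λ = (4, 3, 3, 3, 3, 3, 1, 1, 1), n = 22 boxes. Hook lengths by row (left-to-right, top-to-bottom): [12, 8, 7, 1]; [10, 6, 5]; [9, 5, 4]; [8, 4, 3]; [7, 3, 2]; [6, 2, 1]; [3]; [2]; [1]. Product of hooks = 10534551552000. So f^λ = 22! / 10534551552000 = 1124000727777607680000 / 10534551552000 = 106696590.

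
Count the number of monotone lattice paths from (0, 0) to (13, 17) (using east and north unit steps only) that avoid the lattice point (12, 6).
Number of paths = 119537082

Total paths from (0, 0) to (13, 17): C(30, 13) = 119759850. Paths through (12, 6): (paths (0, 0) → (12, 6)) × (paths (12, 6) → (13, 17)) = C(18, 12) · C(12, 1) = 18564 · 12 = 222768. Avoidance count = 119759850 − 222768 = 119537082.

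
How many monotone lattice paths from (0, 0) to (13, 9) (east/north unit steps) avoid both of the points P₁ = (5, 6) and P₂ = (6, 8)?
Number of paths = 408254

Inclusion–exclusion. Total paths: C(22, 13) = 497420. Through P₁: C(11, 5)·C(11, 8) = 76230. Through P₂: C(14, 6)·C(8, 7) = 24024. Since P₁ is strictly southwest of P₂, a monotone path through both must visit P₁ then P₂; paths through both = C(11, 5)·C(3, 1)·C(8, 7) = 11088. Avoid both = 497420 − 76230 − 24024 + 11088 = 408254.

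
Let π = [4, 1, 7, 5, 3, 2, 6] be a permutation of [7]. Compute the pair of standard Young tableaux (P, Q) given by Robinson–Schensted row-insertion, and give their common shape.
P = [1, 2, 6] / [3, 5] / [4] / [7];  Q = [1, 3, 7] / [2, 4] / [5] / [6];  common shape = (3, 2, 1, 1)

Row-insert the values π_1, π_2, … into P one at a time, bumping the leftmost entry strictly greater than the inserted value down to the next row. The recording tableau Q records, in position (i, j), the step at which that cell was added to P.
  Insert 4 (step 1): P = [4];  Q = [1]
  Insert 1 (step 2): P = [1] / [4];  Q = [1] / [2]
  Insert 7 (step 3): P = [1, 7] / [4];  Q = [1, 3] / [2]
  Insert 5 (step 4): P = [1, 5] / [4, 7];  Q = [1, 3] / [2, 4]
  Insert 3 (step 5): P = [1, 3] / [4, 5] / [7];  Q = [1, 3] / [2, 4] / [5]
  Insert 2 (step 6): P = [1, 2] / [3, 5] / [4] / [7];  Q = [1, 3] / [2, 4] / [5] / [6]
  Insert 6 (step 7): P = [1, 2, 6] / [3, 5] / [4] / [7];  Q = [1, 3, 7] / [2, 4] / [5] / [6]
Final shape: (3, 2, 1, 1).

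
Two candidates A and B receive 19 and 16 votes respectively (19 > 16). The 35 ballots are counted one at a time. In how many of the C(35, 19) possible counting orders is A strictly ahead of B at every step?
Strict-lead orderings = 347993910

Total orderings of the 35 votes with 19 for A: C(35, 19) = 4059928950. By the Bertrand ballot formula (Cycle Lemma / reflection principle), the number of orderings in which A is strictly ahead of B throughout is (p − q)/(p + q) · C(p + q, p) = (19 − 16)/(19 + 16) · 4059928950 = 347993910.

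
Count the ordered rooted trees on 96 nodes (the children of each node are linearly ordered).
C_95 = 944973797977428207852605870454939596837230758234904050

These ordered rooted trees are counted by the Catalan number C_n = (1/(n + 1)) · C(2n, n). For n = 95: C_95 = (1/96) · C(190, 95) = 90717484605833107953850163563674201296374152790550788800/96 = 944973797977428207852605870454939596837230758234904050.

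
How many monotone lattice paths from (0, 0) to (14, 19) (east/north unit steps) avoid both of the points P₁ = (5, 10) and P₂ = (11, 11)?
Number of paths = 559875525

Inclusion–exclusion. Total paths: C(33, 14) = 818809200. Through P₁: C(15, 5)·C(18, 9) = 146005860. Through P₂: C(22, 11)·C(11, 3) = 116396280. Since P₁ is strictly southwest of P₂, a monotone path through both must visit P₁ then P₂; paths through both = C(15, 5)·C(7, 6)·C(11, 3) = 3468465. Avoid both = 818809200 − 146005860 − 116396280 + 3468465 = 559875525.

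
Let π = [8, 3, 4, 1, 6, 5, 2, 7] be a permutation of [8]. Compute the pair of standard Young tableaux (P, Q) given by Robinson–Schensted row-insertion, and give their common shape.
P = [1, 2, 5, 7] / [3, 4] / [6] / [8];  Q = [1, 3, 5, 8] / [2, 6] / [4] / [7];  common shape = (4, 2, 1, 1)

Row-insert the values π_1, π_2, … into P one at a time, bumping the leftmost entry strictly greater than the inserted value down to the next row. The recording tableau Q records, in position (i, j), the step at which that cell was added to P.
  Insert 8 (step 1): P = [8];  Q = [1]
  Insert 3 (step 2): P = [3] / [8];  Q = [1] / [2]
  Insert 4 (step 3): P = [3, 4] / [8];  Q = [1, 3] / [2]
  Insert 1 (step 4): P = [1, 4] / [3] / [8];  Q = [1, 3] / [2] / [4]
  Insert 6 (step 5): P = [1, 4, 6] / [3] / [8];  Q = [1, 3, 5] / [2] / [4]
  Insert 5 (step 6): P = [1, 4, 5] / [3, 6] / [8];  Q = [1, 3, 5] / [2, 6] / [4]
  Insert 2 (step 7): P = [1, 2, 5] / [3, 4] / [6] / [8];  Q = [1, 3, 5] / [2, 6] / [4] / [7]
  Insert 7 (step 8): P = [1, 2, 5, 7] / [3, 4] / [6] / [8];  Q = [1, 3, 5, 8] / [2, 6] / [4] / [7]
Final shape: (4, 2, 1, 1).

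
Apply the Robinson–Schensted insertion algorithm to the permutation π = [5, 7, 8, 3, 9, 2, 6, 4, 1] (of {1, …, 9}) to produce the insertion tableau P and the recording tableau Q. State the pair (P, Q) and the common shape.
P = [1, 4, 8, 9] / [2, 6] / [3, 7] / [5];  Q = [1, 2, 3, 5] / [4, 7] / [6, 8] / [9];  common shape = (4, 2, 2, 1)

Row-insert the values π_1, π_2, … into P one at a time, bumping the leftmost entry strictly greater than the inserted value down to the next row. The recording tableau Q records, in position (i, j), the step at which that cell was added to P.
  Insert 5 (step 1): P = [5];  Q = [1]
  Insert 7 (step 2): P = [5, 7];  Q = [1, 2]
  Insert 8 (step 3): P = [5, 7, 8];  Q = [1, 2, 3]
  Insert 3 (step 4): P = [3, 7, 8] / [5];  Q = [1, 2, 3] / [4]
  Insert 9 (step 5): P = [3, 7, 8, 9] / [5];  Q = [1, 2, 3, 5] / [4]
  Insert 2 (step 6): P = [2, 7, 8, 9] / [3] / [5];  Q = [1, 2, 3, 5] / [4] / [6]
  Insert 6 (step 7): P = [2, 6, 8, 9] / [3, 7] / [5];  Q = [1, 2, 3, 5] / [4, 7] / [6]
  Insert 4 (step 8): P = [2, 4, 8, 9] / [3, 6] / [5, 7];  Q = [1, 2, 3, 5] / [4, 7] / [6, 8]
  Insert 1 (step 9): P = [1, 4, 8, 9] / [2, 6] / [3, 7] / [5];  Q = [1, 2, 3, 5] / [4, 7] / [6, 8] / [9]
Final shape: (4, 2, 2, 1).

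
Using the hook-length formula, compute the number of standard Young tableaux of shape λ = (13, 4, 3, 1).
# SYT of shape (13, 4, 3, 1) = 7630875

Hook-length formula: f^λ = n! / Π hook(c), product over all cells c of the Young diagram. For λ = (13, 4, 3, 1), n = 21 boxes. Hook lengths by row (left-to-right, top-to-bottom): [16, 14, 13, 11, 9, 8, 7, 6, 5, 4, 3, 2, 1]; [6, 4, 3, 1]; [4, 2, 1]; [1]. Product of hooks = 6695292764160. So f^λ = 21! / 6695292764160 = 51090942171709440000 / 6695292764160 = 7630875.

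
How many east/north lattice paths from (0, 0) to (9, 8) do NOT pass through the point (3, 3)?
Number of paths = 15070

Total paths from (0, 0) to (9, 8): C(17, 9) = 24310. Paths through (3, 3): (paths (0, 0) → (3, 3)) × (paths (3, 3) → (9, 8)) = C(6, 3) · C(11, 6) = 20 · 462 = 9240. Avoidance count = 24310 − 9240 = 15070.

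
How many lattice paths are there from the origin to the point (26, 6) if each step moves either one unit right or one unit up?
Number of paths = 906192

A monotone lattice path from (0, 0) to (26, 6) consists of 26 east steps and 6 north steps in some order, so it is determined by which 26 of the 32 steps are east. The count is C(32, 26) = 906192.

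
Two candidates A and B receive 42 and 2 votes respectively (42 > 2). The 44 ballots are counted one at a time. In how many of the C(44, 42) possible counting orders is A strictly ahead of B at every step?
Strict-lead orderings = 860

Total orderings of the 44 votes with 42 for A: C(44, 42) = 946. By the Bertrand ballot formula (Cycle Lemma / reflection principle), the number of orderings in which A is strictly ahead of B throughout is (p − q)/(p + q) · C(p + q, p) = (42 − 2)/(42 + 2) · 946 = 860.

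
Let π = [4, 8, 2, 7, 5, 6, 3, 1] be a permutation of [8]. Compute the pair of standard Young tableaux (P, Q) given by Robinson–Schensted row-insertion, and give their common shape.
P = [1, 3, 6] / [2, 5] / [4] / [7] / [8];  Q = [1, 2, 6] / [3, 4] / [5] / [7] / [8];  common shape = (3, 2, 1, 1, 1)

Row-insert the values π_1, π_2, … into P one at a time, bumping the leftmost entry strictly greater than the inserted value down to the next row. The recording tableau Q records, in position (i, j), the step at which that cell was added to P.
  Insert 4 (step 1): P = [4];  Q = [1]
  Insert 8 (step 2): P = [4, 8];  Q = [1, 2]
  Insert 2 (step 3): P = [2, 8] / [4];  Q = [1, 2] / [3]
  Insert 7 (step 4): P = [2, 7] / [4, 8];  Q = [1, 2] / [3, 4]
  Insert 5 (step 5): P = [2, 5] / [4, 7] / [8];  Q = [1, 2] / [3, 4] / [5]
  Insert 6 (step 6): P = [2, 5, 6] / [4, 7] / [8];  Q = [1, 2, 6] / [3, 4] / [5]
  Insert 3 (step 7): P = [2, 3, 6] / [4, 5] / [7] / [8];  Q = [1, 2, 6] / [3, 4] / [5] / [7]
  Insert 1 (step 8): P = [1, 3, 6] / [2, 5] / [4] / [7] / [8];  Q = [1, 2, 6] / [3, 4] / [5] / [7] / [8]
Final shape: (3, 2, 1, 1, 1).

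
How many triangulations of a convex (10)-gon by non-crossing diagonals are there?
C_8 = 1430

These polygon triangulations are counted by the Catalan number C_n = (1/(n + 1)) · C(2n, n). For n = 8: C_8 = (1/9) · C(16, 8) = 12870/9 = 1430.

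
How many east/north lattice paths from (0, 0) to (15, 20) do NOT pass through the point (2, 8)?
Number of paths = 3013929660

Total paths from (0, 0) to (15, 20): C(35, 15) = 3247943160. Paths through (2, 8): (paths (0, 0) → (2, 8)) × (paths (2, 8) → (15, 20)) = C(10, 2) · C(25, 13) = 45 · 5200300 = 234013500. Avoidance count = 3247943160 − 234013500 = 3013929660.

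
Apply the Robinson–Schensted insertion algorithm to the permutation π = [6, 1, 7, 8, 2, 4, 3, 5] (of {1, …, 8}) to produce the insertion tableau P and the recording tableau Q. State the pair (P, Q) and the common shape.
P = [1, 2, 3, 5] / [4, 7, 8] / [6];  Q = [1, 3, 4, 8] / [2, 5, 6] / [7];  common shape = (4, 3, 1)

Row-insert the values π_1, π_2, … into P one at a time, bumping the leftmost entry strictly greater than the inserted value down to the next row. The recording tableau Q records, in position (i, j), the step at which that cell was added to P.
  Insert 6 (step 1): P = [6];  Q = [1]
  Insert 1 (step 2): P = [1] / [6];  Q = [1] / [2]
  Insert 7 (step 3): P = [1, 7] / [6];  Q = [1, 3] / [2]
  Insert 8 (step 4): P = [1, 7, 8] / [6];  Q = [1, 3, 4] / [2]
  Insert 2 (step 5): P = [1, 2, 8] / [6, 7];  Q = [1, 3, 4] / [2, 5]
  Insert 4 (step 6): P = [1, 2, 4] / [6, 7, 8];  Q = [1, 3, 4] / [2, 5, 6]
  Insert 3 (step 7): P = [1, 2, 3] / [4, 7, 8] / [6];  Q = [1, 3, 4] / [2, 5, 6] / [7]
  Insert 5 (step 8): P = [1, 2, 3, 5] / [4, 7, 8] / [6];  Q = [1, 3, 4, 8] / [2, 5, 6] / [7]
Final shape: (4, 3, 1).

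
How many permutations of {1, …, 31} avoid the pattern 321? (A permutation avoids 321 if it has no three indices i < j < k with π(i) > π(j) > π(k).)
C_31 = 14544636039226909

These 321-avoiding permutations are counted by the Catalan number C_n = (1/(n + 1)) · C(2n, n). For n = 31: C_31 = (1/32) · C(62, 31) = 465428353255261088/32 = 14544636039226909.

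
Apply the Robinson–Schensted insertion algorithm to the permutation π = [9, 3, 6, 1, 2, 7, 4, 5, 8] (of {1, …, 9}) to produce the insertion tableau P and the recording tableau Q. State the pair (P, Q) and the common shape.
P = [1, 2, 4, 5, 8] / [3, 6, 7] / [9];  Q = [1, 3, 6, 8, 9] / [2, 5, 7] / [4];  common shape = (5, 3, 1)

Row-insert the values π_1, π_2, … into P one at a time, bumping the leftmost entry strictly greater than the inserted value down to the next row. The recording tableau Q records, in position (i, j), the step at which that cell was added to P.
  Insert 9 (step 1): P = [9];  Q = [1]
  Insert 3 (step 2): P = [3] / [9];  Q = [1] / [2]
  Insert 6 (step 3): P = [3, 6] / [9];  Q = [1, 3] / [2]
  Insert 1 (step 4): P = [1, 6] / [3] / [9];  Q = [1, 3] / [2] / [4]
  Insert 2 (step 5): P = [1, 2] / [3, 6] / [9];  Q = [1, 3] / [2, 5] / [4]
  Insert 7 (step 6): P = [1, 2, 7] / [3, 6] / [9];  Q = [1, 3, 6] / [2, 5] / [4]
  Insert 4 (step 7): P = [1, 2, 4] / [3, 6, 7] / [9];  Q = [1, 3, 6] / [2, 5, 7] / [4]
  Insert 5 (step 8): P = [1, 2, 4, 5] / [3, 6, 7] / [9];  Q = [1, 3, 6, 8] / [2, 5, 7] / [4]
  Insert 8 (step 9): P = [1, 2, 4, 5, 8] / [3, 6, 7] / [9];  Q = [1, 3, 6, 8, 9] / [2, 5, 7] / [4]
Final shape: (5, 3, 1).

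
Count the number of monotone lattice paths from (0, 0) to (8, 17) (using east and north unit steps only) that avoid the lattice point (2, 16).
Number of paths = 1080504

Total paths from (0, 0) to (8, 17): C(25, 8) = 1081575. Paths through (2, 16): (paths (0, 0) → (2, 16)) × (paths (2, 16) → (8, 17)) = C(18, 2) · C(7, 6) = 153 · 7 = 1071. Avoidance count = 1081575 − 1071 = 1080504.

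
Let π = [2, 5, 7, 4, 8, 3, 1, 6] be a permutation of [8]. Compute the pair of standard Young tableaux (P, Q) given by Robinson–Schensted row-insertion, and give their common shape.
P = [1, 3, 6, 8] / [2, 7] / [4] / [5];  Q = [1, 2, 3, 5] / [4, 8] / [6] / [7];  common shape = (4, 2, 1, 1)

Row-insert the values π_1, π_2, … into P one at a time, bumping the leftmost entry strictly greater than the inserted value down to the next row. The recording tableau Q records, in position (i, j), the step at which that cell was added to P.
  Insert 2 (step 1): P = [2];  Q = [1]
  Insert 5 (step 2): P = [2, 5];  Q = [1, 2]
  Insert 7 (step 3): P = [2, 5, 7];  Q = [1, 2, 3]
  Insert 4 (step 4): P = [2, 4, 7] / [5];  Q = [1, 2, 3] / [4]
  Insert 8 (step 5): P = [2, 4, 7, 8] / [5];  Q = [1, 2, 3, 5] / [4]
  Insert 3 (step 6): P = [2, 3, 7, 8] / [4] / [5];  Q = [1, 2, 3, 5] / [4] / [6]
  Insert 1 (step 7): P = [1, 3, 7, 8] / [2] / [4] / [5];  Q = [1, 2, 3, 5] / [4] / [6] / [7]
  Insert 6 (step 8): P = [1, 3, 6, 8] / [2, 7] / [4] / [5];  Q = [1, 2, 3, 5] / [4, 8] / [6] / [7]
Final shape: (4, 2, 1, 1).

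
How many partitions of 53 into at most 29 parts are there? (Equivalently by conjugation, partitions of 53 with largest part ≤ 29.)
p(53, parts ≤ 29) = 324168

Use the recurrence p(n, m) = p(n, m−1) + p(n−m, m): either the largest part is < m (count p(n, m−1)) or the largest part is exactly m (remove one copy of m, count p(n−m, m)). With p(0, ·) = 1 this gives p(53, parts ≤ 29) = 324168. (By conjugating Young diagrams, this also counts partitions of 53 into at most 29 parts.)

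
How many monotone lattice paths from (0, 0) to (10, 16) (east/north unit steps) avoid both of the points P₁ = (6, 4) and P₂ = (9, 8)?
Number of paths = 4776895

Inclusion–exclusion. Total paths: C(26, 10) = 5311735. Through P₁: C(10, 6)·C(16, 4) = 382200. Through P₂: C(17, 9)·C(9, 1) = 218790. Since P₁ is strictly southwest of P₂, a monotone path through both must visit P₁ then P₂; paths through both = C(10, 6)·C(7, 3)·C(9, 1) = 66150. Avoid both = 5311735 − 382200 − 218790 + 66150 = 4776895.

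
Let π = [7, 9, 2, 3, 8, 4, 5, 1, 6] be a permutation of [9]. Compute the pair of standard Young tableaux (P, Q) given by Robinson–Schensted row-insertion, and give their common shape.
P = [1, 3, 4, 5, 6] / [2, 8] / [7] / [9];  Q = [1, 2, 5, 7, 9] / [3, 4] / [6] / [8];  common shape = (5, 2, 1, 1)

Row-insert the values π_1, π_2, … into P one at a time, bumping the leftmost entry strictly greater than the inserted value down to the next row. The recording tableau Q records, in position (i, j), the step at which that cell was added to P.
  Insert 7 (step 1): P = [7];  Q = [1]
  Insert 9 (step 2): P = [7, 9];  Q = [1, 2]
  Insert 2 (step 3): P = [2, 9] / [7];  Q = [1, 2] / [3]
  Insert 3 (step 4): P = [2, 3] / [7, 9];  Q = [1, 2] / [3, 4]
  Insert 8 (step 5): P = [2, 3, 8] / [7, 9];  Q = [1, 2, 5] / [3, 4]
  Insert 4 (step 6): P = [2, 3, 4] / [7, 8] / [9];  Q = [1, 2, 5] / [3, 4] / [6]
  Insert 5 (step 7): P = [2, 3, 4, 5] / [7, 8] / [9];  Q = [1, 2, 5, 7] / [3, 4] / [6]
  Insert 1 (step 8): P = [1, 3, 4, 5] / [2, 8] / [7] / [9];  Q = [1, 2, 5, 7] / [3, 4] / [6] / [8]
  Insert 6 (step 9): P = [1, 3, 4, 5, 6] / [2, 8] / [7] / [9];  Q = [1, 2, 5, 7, 9] / [3, 4] / [6] / [8]
Final shape: (5, 2, 1, 1).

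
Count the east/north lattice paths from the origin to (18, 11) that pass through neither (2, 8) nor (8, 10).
Number of paths = 34086207

Inclusion–exclusion. Total paths: C(29, 18) = 34597290. Through P₁: C(10, 2)·C(19, 16) = 43605. Through P₂: C(18, 8)·C(11, 10) = 481338. Since P₁ is strictly southwest of P₂, a monotone path through both must visit P₁ then P₂; paths through both = C(10, 2)·C(8, 6)·C(11, 10) = 13860. Avoid both = 34597290 − 43605 − 481338 + 13860 = 34086207.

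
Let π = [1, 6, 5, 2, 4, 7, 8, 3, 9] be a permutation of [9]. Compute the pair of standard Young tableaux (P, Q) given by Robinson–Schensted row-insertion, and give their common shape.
P = [1, 2, 3, 7, 8, 9] / [4] / [5] / [6];  Q = [1, 2, 5, 6, 7, 9] / [3] / [4] / [8];  common shape = (6, 1, 1, 1)

Row-insert the values π_1, π_2, … into P one at a time, bumping the leftmost entry strictly greater than the inserted value down to the next row. The recording tableau Q records, in position (i, j), the step at which that cell was added to P.
  Insert 1 (step 1): P = [1];  Q = [1]
  Insert 6 (step 2): P = [1, 6];  Q = [1, 2]
  Insert 5 (step 3): P = [1, 5] / [6];  Q = [1, 2] / [3]
  Insert 2 (step 4): P = [1, 2] / [5] / [6];  Q = [1, 2] / [3] / [4]
  Insert 4 (step 5): P = [1, 2, 4] / [5] / [6];  Q = [1, 2, 5] / [3] / [4]
  Insert 7 (step 6): P = [1, 2, 4, 7] / [5] / [6];  Q = [1, 2, 5, 6] / [3] / [4]
  Insert 8 (step 7): P = [1, 2, 4, 7, 8] / [5] / [6];  Q = [1, 2, 5, 6, 7] / [3] / [4]
  Insert 3 (step 8): P = [1, 2, 3, 7, 8] / [4] / [5] / [6];  Q = [1, 2, 5, 6, 7] / [3] / [4] / [8]
  Insert 9 (step 9): P = [1, 2, 3, 7, 8, 9] / [4] / [5] / [6];  Q = [1, 2, 5, 6, 7, 9] / [3] / [4] / [8]
Final shape: (6, 1, 1, 1).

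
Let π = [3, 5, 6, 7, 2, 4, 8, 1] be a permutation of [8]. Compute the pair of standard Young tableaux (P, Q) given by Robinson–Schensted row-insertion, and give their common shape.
P = [1, 4, 6, 7, 8] / [2, 5] / [3];  Q = [1, 2, 3, 4, 7] / [5, 6] / [8];  common shape = (5, 2, 1)

Row-insert the values π_1, π_2, … into P one at a time, bumping the leftmost entry strictly greater than the inserted value down to the next row. The recording tableau Q records, in position (i, j), the step at which that cell was added to P.
  Insert 3 (step 1): P = [3];  Q = [1]
  Insert 5 (step 2): P = [3, 5];  Q = [1, 2]
  Insert 6 (step 3): P = [3, 5, 6];  Q = [1, 2, 3]
  Insert 7 (step 4): P = [3, 5, 6, 7];  Q = [1, 2, 3, 4]
  Insert 2 (step 5): P = [2, 5, 6, 7] / [3];  Q = [1, 2, 3, 4] / [5]
  Insert 4 (step 6): P = [2, 4, 6, 7] / [3, 5];  Q = [1, 2, 3, 4] / [5, 6]
  Insert 8 (step 7): P = [2, 4, 6, 7, 8] / [3, 5];  Q = [1, 2, 3, 4, 7] / [5, 6]
  Insert 1 (step 8): P = [1, 4, 6, 7, 8] / [2, 5] / [3];  Q = [1, 2, 3, 4, 7] / [5, 6] / [8]
Final shape: (5, 2, 1).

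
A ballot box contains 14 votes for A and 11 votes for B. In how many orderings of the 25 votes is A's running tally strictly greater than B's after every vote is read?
Strict-lead orderings = 534888

Total orderings of the 25 votes with 14 for A: C(25, 14) = 4457400. By the Bertrand ballot formula (Cycle Lemma / reflection principle), the number of orderings in which A is strictly ahead of B throughout is (p − q)/(p + q) · C(p + q, p) = (14 − 11)/(14 + 11) · 4457400 = 534888.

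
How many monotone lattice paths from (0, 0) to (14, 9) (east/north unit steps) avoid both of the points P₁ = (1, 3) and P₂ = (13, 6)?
Number of paths = 607414

Inclusion–exclusion. Total paths: C(23, 14) = 817190. Through P₁: C(4, 1)·C(19, 13) = 108528. Through P₂: C(19, 13)·C(4, 1) = 108528. Since P₁ is strictly southwest of P₂, a monotone path through both must visit P₁ then P₂; paths through both = C(4, 1)·C(15, 12)·C(4, 1) = 7280. Avoid both = 817190 − 108528 − 108528 + 7280 = 607414.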